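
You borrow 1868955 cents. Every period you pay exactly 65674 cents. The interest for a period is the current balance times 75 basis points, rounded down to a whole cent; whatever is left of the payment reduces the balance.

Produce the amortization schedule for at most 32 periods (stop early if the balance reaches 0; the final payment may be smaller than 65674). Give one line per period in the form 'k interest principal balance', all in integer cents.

1. interest=⌊1868955·75/10000⌋=14017; principal=65674-14017=51657; balance=1868955-51657=1817298
2. interest=⌊1817298·75/10000⌋=13629; principal=65674-13629=52045; balance=1817298-52045=1765253
3. interest=⌊1765253·75/10000⌋=13239; principal=65674-13239=52435; balance=1765253-52435=1712818
4. interest=⌊1712818·75/10000⌋=12846; principal=65674-12846=52828; balance=1712818-52828=1659990
5. interest=⌊1659990·75/10000⌋=12449; principal=65674-12449=53225; balance=1659990-53225=1606765
6. interest=⌊1606765·75/10000⌋=12050; principal=65674-12050=53624; balance=1606765-53624=1553141
7. interest=⌊1553141·75/10000⌋=11648; principal=65674-11648=54026; balance=1553141-54026=1499115
8. interest=⌊1499115·75/10000⌋=11243; principal=65674-11243=54431; balance=1499115-54431=1444684
9. interest=⌊1444684·75/10000⌋=10835; principal=65674-10835=54839; balance=1444684-54839=1389845
10. interest=⌊1389845·75/10000⌋=10423; principal=65674-10423=55251; balance=1389845-55251=1334594
11. interest=⌊1334594·75/10000⌋=10009; principal=65674-10009=55665; balance=1334594-55665=1278929
12. interest=⌊1278929·75/10000⌋=9591; principal=65674-9591=56083; balance=1278929-56083=1222846
13. interest=⌊1222846·75/10000⌋=9171; principal=65674-9171=56503; balance=1222846-56503=1166343
14. interest=⌊1166343·75/10000⌋=8747; principal=65674-8747=56927; balance=1166343-56927=1109416
15. interest=⌊1109416·75/10000⌋=8320; principal=65674-8320=57354; balance=1109416-57354=1052062
16. interest=⌊1052062·75/10000⌋=7890; principal=65674-7890=57784; balance=1052062-57784=994278
17. interest=⌊994278·75/10000⌋=7457; principal=65674-7457=58217; balance=994278-58217=936061
18. interest=⌊936061·75/10000⌋=7020; principal=65674-7020=58654; balance=936061-58654=877407
19. interest=⌊877407·75/10000⌋=6580; principal=65674-6580=59094; balance=877407-59094=818313
20. interest=⌊818313·75/10000⌋=6137; principal=65674-6137=59537; balance=818313-59537=758776
21. interest=⌊758776·75/10000⌋=5690; principal=65674-5690=59984; balance=758776-59984=698792
22. interest=⌊698792·75/10000⌋=5240; principal=65674-5240=60434; balance=698792-60434=638358
23. interest=⌊638358·75/10000⌋=4787; principal=65674-4787=60887; balance=638358-60887=577471
24. interest=⌊577471·75/10000⌋=4331; principal=65674-4331=61343; balance=577471-61343=516128
25. interest=⌊516128·75/10000⌋=3870; principal=65674-3870=61804; balance=516128-61804=454324
26. interest=⌊454324·75/10000⌋=3407; principal=65674-3407=62267; balance=454324-62267=392057
27. interest=⌊392057·75/10000⌋=2940; principal=65674-2940=62734; balance=392057-62734=329323
28. interest=⌊329323·75/10000⌋=2469; principal=65674-2469=63205; balance=329323-63205=266118
29. interest=⌊266118·75/10000⌋=1995; principal=65674-1995=63679; balance=266118-63679=202439
30. interest=⌊202439·75/10000⌋=1518; principal=65674-1518=64156; balance=202439-64156=138283
31. interest=⌊138283·75/10000⌋=1037; principal=65674-1037=64637; balance=138283-64637=73646
32. interest=⌊73646·75/10000⌋=552; principal=65674-552=65122; balance=73646-65122=8524

1 14017 51657 1817298
2 13629 52045 1765253
3 13239 52435 1712818
4 12846 52828 1659990
5 12449 53225 1606765
6 12050 53624 1553141
7 11648 54026 1499115
8 11243 54431 1444684
9 10835 54839 1389845
10 10423 55251 1334594
11 10009 55665 1278929
12 9591 56083 1222846
13 9171 56503 1166343
14 8747 56927 1109416
15 8320 57354 1052062
16 7890 57784 994278
17 7457 58217 936061
18 7020 58654 877407
19 6580 59094 818313
20 6137 59537 758776
21 5690 59984 698792
22 5240 60434 638358
23 4787 60887 577471
24 4331 61343 516128
25 3870 61804 454324
26 3407 62267 392057
27 2940 62734 329323
28 2469 63205 266118
29 1995 63679 202439
30 1518 64156 138283
31 1037 64637 73646
32 552 65122 8524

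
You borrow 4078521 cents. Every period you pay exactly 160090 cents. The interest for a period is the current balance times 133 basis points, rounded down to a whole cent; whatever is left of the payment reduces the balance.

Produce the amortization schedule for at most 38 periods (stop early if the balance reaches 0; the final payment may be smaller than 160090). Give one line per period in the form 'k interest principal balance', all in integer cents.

1 54244 105846 3972675
2 52836 107254 3865421
3 51410 108680 3756741
4 49964 110126 3646615
5 48499 111591 3535024
6 47015 113075 3421949
7 45511 114579 3307370
8 43988 116102 3191268
9 42443 117647 3073621
10 40879 119211 2954410
11 39293 120797 2833613
12 37687 122403 2711210
13 36059 124031 2587179
14 34409 125681 2461498
15 32737 127353 2334145
16 31044 129046 2205099
17 29327 130763 2074336
18 27588 132502 1941834
19 25826 134264 1807570
20 24040 136050 1671520
21 22231 137859 1533661
22 20397 139693 1393968
23 18539 141551 1252417
24 16657 143433 1108984
25 14749 145341 963643
26 12816 147274 816369
27 10857 149233 667136
28 8872 151218 515918
29 6861 153229 362689
30 4823 155267 207422
31 2758 157332 50090
32 666 50090 0

1. interest=⌊4078521·133/10000⌋=54244; principal=160090-54244=105846; balance=4078521-105846=3972675
2. interest=⌊3972675·133/10000⌋=52836; principal=160090-52836=107254; balance=3972675-107254=3865421
3. interest=⌊3865421·133/10000⌋=51410; principal=160090-51410=108680; balance=3865421-108680=3756741
4. interest=⌊3756741·133/10000⌋=49964; principal=160090-49964=110126; balance=3756741-110126=3646615
5. interest=⌊3646615·133/10000⌋=48499; principal=160090-48499=111591; balance=3646615-111591=3535024
6. interest=⌊3535024·133/10000⌋=47015; principal=160090-47015=113075; balance=3535024-113075=3421949
7. interest=⌊3421949·133/10000⌋=45511; principal=160090-45511=114579; balance=3421949-114579=3307370
8. interest=⌊3307370·133/10000⌋=43988; principal=160090-43988=116102; balance=3307370-116102=3191268
9. interest=⌊3191268·133/10000⌋=42443; principal=160090-42443=117647; balance=3191268-117647=3073621
10. interest=⌊3073621·133/10000⌋=40879; principal=160090-40879=119211; balance=3073621-119211=2954410
11. interest=⌊2954410·133/10000⌋=39293; principal=160090-39293=120797; balance=2954410-120797=2833613
12. interest=⌊2833613·133/10000⌋=37687; principal=160090-37687=122403; balance=2833613-122403=2711210
13. interest=⌊2711210·133/10000⌋=36059; principal=160090-36059=124031; balance=2711210-124031=2587179
14. interest=⌊2587179·133/10000⌋=34409; principal=160090-34409=125681; balance=2587179-125681=2461498
15. interest=⌊2461498·133/10000⌋=32737; principal=160090-32737=127353; balance=2461498-127353=2334145
16. interest=⌊2334145·133/10000⌋=31044; principal=160090-31044=129046; balance=2334145-129046=2205099
17. interest=⌊2205099·133/10000⌋=29327; principal=160090-29327=130763; balance=2205099-130763=2074336
18. interest=⌊2074336·133/10000⌋=27588; principal=160090-27588=132502; balance=2074336-132502=1941834
19. interest=⌊1941834·133/10000⌋=25826; principal=160090-25826=134264; balance=1941834-134264=1807570
20. interest=⌊1807570·133/10000⌋=24040; principal=160090-24040=136050; balance=1807570-136050=1671520
21. interest=⌊1671520·133/10000⌋=22231; principal=160090-22231=137859; balance=1671520-137859=1533661
22. interest=⌊1533661·133/10000⌋=20397; principal=160090-20397=139693; balance=1533661-139693=1393968
23. interest=⌊1393968·133/10000⌋=18539; principal=160090-18539=141551; balance=1393968-141551=1252417
24. interest=⌊1252417·133/10000⌋=16657; principal=160090-16657=143433; balance=1252417-143433=1108984
25. interest=⌊1108984·133/10000⌋=14749; principal=160090-14749=145341; balance=1108984-145341=963643
26. interest=⌊963643·133/10000⌋=12816; principal=160090-12816=147274; balance=963643-147274=816369
27. interest=⌊816369·133/10000⌋=10857; principal=160090-10857=149233; balance=816369-149233=667136
28. interest=⌊667136·133/10000⌋=8872; principal=160090-8872=151218; balance=667136-151218=515918
29. interest=⌊515918·133/10000⌋=6861; principal=160090-6861=153229; balance=515918-153229=362689
30. interest=⌊362689·133/10000⌋=4823; principal=160090-4823=155267; balance=362689-155267=207422
31. interest=⌊207422·133/10000⌋=2758; principal=160090-2758=157332; balance=207422-157332=50090
32. interest=⌊50090·133/10000⌋=666; principal=min(160090-666,50090)=50090; balance=50090-50090=0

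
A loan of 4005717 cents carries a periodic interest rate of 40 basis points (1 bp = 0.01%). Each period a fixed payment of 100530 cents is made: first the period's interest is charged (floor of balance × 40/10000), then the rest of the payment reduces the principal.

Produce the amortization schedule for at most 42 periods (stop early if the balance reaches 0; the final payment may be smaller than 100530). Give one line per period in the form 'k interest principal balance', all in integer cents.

1 16022 84508 3921209
2 15684 84846 3836363
3 15345 85185 3751178
4 15004 85526 3665652
5 14662 85868 3579784
6 14319 86211 3493573
7 13974 86556 3407017
8 13628 86902 3320115
9 13280 87250 3232865
10 12931 87599 3145266
11 12581 87949 3057317
12 12229 88301 2969016
13 11876 88654 2880362
14 11521 89009 2791353
15 11165 89365 2701988
16 10807 89723 2612265
17 10449 90081 2522184
18 10088 90442 2431742
19 9726 90804 2340938
20 9363 91167 2249771
21 8999 91531 2158240
22 8632 91898 2066342
23 8265 92265 1974077
24 7896 92634 1881443
25 7525 93005 1788438
26 7153 93377 1695061
27 6780 93750 1601311
28 6405 94125 1507186
29 6028 94502 1412684
30 5650 94880 1317804
31 5271 95259 1222545
32 4890 95640 1126905
33 4507 96023 1030882
34 4123 96407 934475
35 3737 96793 837682
36 3350 97180 740502
37 2962 97568 642934
38 2571 97959 544975
39 2179 98351 446624
40 1786 98744 347880
41 1391 99139 248741
42 994 99536 149205

1. interest=⌊4005717·40/10000⌋=16022; principal=100530-16022=84508; balance=4005717-84508=3921209
2. interest=⌊3921209·40/10000⌋=15684; principal=100530-15684=84846; balance=3921209-84846=3836363
3. interest=⌊3836363·40/10000⌋=15345; principal=100530-15345=85185; balance=3836363-85185=3751178
4. interest=⌊3751178·40/10000⌋=15004; principal=100530-15004=85526; balance=3751178-85526=3665652
5. interest=⌊3665652·40/10000⌋=14662; principal=100530-14662=85868; balance=3665652-85868=3579784
6. interest=⌊3579784·40/10000⌋=14319; principal=100530-14319=86211; balance=3579784-86211=3493573
7. interest=⌊3493573·40/10000⌋=13974; principal=100530-13974=86556; balance=3493573-86556=3407017
8. interest=⌊3407017·40/10000⌋=13628; principal=100530-13628=86902; balance=3407017-86902=3320115
9. interest=⌊3320115·40/10000⌋=13280; principal=100530-13280=87250; balance=3320115-87250=3232865
10. interest=⌊3232865·40/10000⌋=12931; principal=100530-12931=87599; balance=3232865-87599=3145266
11. interest=⌊3145266·40/10000⌋=12581; principal=100530-12581=87949; balance=3145266-87949=3057317
12. interest=⌊3057317·40/10000⌋=12229; principal=100530-12229=88301; balance=3057317-88301=2969016
13. interest=⌊2969016·40/10000⌋=11876; principal=100530-11876=88654; balance=2969016-88654=2880362
14. interest=⌊2880362·40/10000⌋=11521; principal=100530-11521=89009; balance=2880362-89009=2791353
15. interest=⌊2791353·40/10000⌋=11165; principal=100530-11165=89365; balance=2791353-89365=2701988
16. interest=⌊2701988·40/10000⌋=10807; principal=100530-10807=89723; balance=2701988-89723=2612265
17. interest=⌊2612265·40/10000⌋=10449; principal=100530-10449=90081; balance=2612265-90081=2522184
18. interest=⌊2522184·40/10000⌋=10088; principal=100530-10088=90442; balance=2522184-90442=2431742
19. interest=⌊2431742·40/10000⌋=9726; principal=100530-9726=90804; balance=2431742-90804=2340938
20. interest=⌊2340938·40/10000⌋=9363; principal=100530-9363=91167; balance=2340938-91167=2249771
21. interest=⌊2249771·40/10000⌋=8999; principal=100530-8999=91531; balance=2249771-91531=2158240
22. interest=⌊2158240·40/10000⌋=8632; principal=100530-8632=91898; balance=2158240-91898=2066342
23. interest=⌊2066342·40/10000⌋=8265; principal=100530-8265=92265; balance=2066342-92265=1974077
24. interest=⌊1974077·40/10000⌋=7896; principal=100530-7896=92634; balance=1974077-92634=1881443
25. interest=⌊1881443·40/10000⌋=7525; principal=100530-7525=93005; balance=1881443-93005=1788438
26. interest=⌊1788438·40/10000⌋=7153; principal=100530-7153=93377; balance=1788438-93377=1695061
27. interest=⌊1695061·40/10000⌋=6780; principal=100530-6780=93750; balance=1695061-93750=1601311
28. interest=⌊1601311·40/10000⌋=6405; principal=100530-6405=94125; balance=1601311-94125=1507186
29. interest=⌊1507186·40/10000⌋=6028; principal=100530-6028=94502; balance=1507186-94502=1412684
30. interest=⌊1412684·40/10000⌋=5650; principal=100530-5650=94880; balance=1412684-94880=1317804
31. interest=⌊1317804·40/10000⌋=5271; principal=100530-5271=95259; balance=1317804-95259=1222545
32. interest=⌊1222545·40/10000⌋=4890; principal=100530-4890=95640; balance=1222545-95640=1126905
33. interest=⌊1126905·40/10000⌋=4507; principal=100530-4507=96023; balance=1126905-96023=1030882
34. interest=⌊1030882·40/10000⌋=4123; principal=100530-4123=96407; balance=1030882-96407=934475
35. interest=⌊934475·40/10000⌋=3737; principal=100530-3737=96793; balance=934475-96793=837682
36. interest=⌊837682·40/10000⌋=3350; principal=100530-3350=97180; balance=837682-97180=740502
37. interest=⌊740502·40/10000⌋=2962; principal=100530-2962=97568; balance=740502-97568=642934
38. interest=⌊642934·40/10000⌋=2571; principal=100530-2571=97959; balance=642934-97959=544975
39. interest=⌊544975·40/10000⌋=2179; principal=100530-2179=98351; balance=544975-98351=446624
40. interest=⌊446624·40/10000⌋=1786; principal=100530-1786=98744; balance=446624-98744=347880
41. interest=⌊347880·40/10000⌋=1391; principal=100530-1391=99139; balance=347880-99139=248741
42. interest=⌊248741·40/10000⌋=994; principal=100530-994=99536; balance=248741-99536=149205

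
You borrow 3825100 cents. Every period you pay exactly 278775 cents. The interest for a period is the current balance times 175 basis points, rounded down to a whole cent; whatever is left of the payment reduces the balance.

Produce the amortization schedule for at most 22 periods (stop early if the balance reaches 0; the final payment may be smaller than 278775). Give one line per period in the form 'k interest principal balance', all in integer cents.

1 66939 211836 3613264
2 63232 215543 3397721
3 59460 219315 3178406
4 55622 223153 2955253
5 51716 227059 2728194
6 47743 231032 2497162
7 43700 235075 2262087
8 39586 239189 2022898
9 35400 243375 1779523
10 31141 247634 1531889
11 26808 251967 1279922
12 22398 256377 1023545
13 17912 260863 762682
14 13346 265429 497253
15 8701 270074 227179
16 3975 227179 0

1. interest=⌊3825100·175/10000⌋=66939; principal=278775-66939=211836; balance=3825100-211836=3613264
2. interest=⌊3613264·175/10000⌋=63232; principal=278775-63232=215543; balance=3613264-215543=3397721
3. interest=⌊3397721·175/10000⌋=59460; principal=278775-59460=219315; balance=3397721-219315=3178406
4. interest=⌊3178406·175/10000⌋=55622; principal=278775-55622=223153; balance=3178406-223153=2955253
5. interest=⌊2955253·175/10000⌋=51716; principal=278775-51716=227059; balance=2955253-227059=2728194
6. interest=⌊2728194·175/10000⌋=47743; principal=278775-47743=231032; balance=2728194-231032=2497162
7. interest=⌊2497162·175/10000⌋=43700; principal=278775-43700=235075; balance=2497162-235075=2262087
8. interest=⌊2262087·175/10000⌋=39586; principal=278775-39586=239189; balance=2262087-239189=2022898
9. interest=⌊2022898·175/10000⌋=35400; principal=278775-35400=243375; balance=2022898-243375=1779523
10. interest=⌊1779523·175/10000⌋=31141; principal=278775-31141=247634; balance=1779523-247634=1531889
11. interest=⌊1531889·175/10000⌋=26808; principal=278775-26808=251967; balance=1531889-251967=1279922
12. interest=⌊1279922·175/10000⌋=22398; principal=278775-22398=256377; balance=1279922-256377=1023545
13. interest=⌊1023545·175/10000⌋=17912; principal=278775-17912=260863; balance=1023545-260863=762682
14. interest=⌊762682·175/10000⌋=13346; principal=278775-13346=265429; balance=762682-265429=497253
15. interest=⌊497253·175/10000⌋=8701; principal=278775-8701=270074; balance=497253-270074=227179
16. interest=⌊227179·175/10000⌋=3975; principal=min(278775-3975,227179)=227179; balance=227179-227179=0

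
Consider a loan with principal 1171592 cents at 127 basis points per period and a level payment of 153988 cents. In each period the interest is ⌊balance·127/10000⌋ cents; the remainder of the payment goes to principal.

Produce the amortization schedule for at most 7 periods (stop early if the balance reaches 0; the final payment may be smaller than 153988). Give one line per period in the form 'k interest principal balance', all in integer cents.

1 14879 139109 1032483
2 13112 140876 891607
3 11323 142665 748942
4 9511 144477 604465
5 7676 146312 458153
6 5818 148170 309983
7 3936 150052 159931

1. interest=⌊1171592·127/10000⌋=14879; principal=153988-14879=139109; balance=1171592-139109=1032483
2. interest=⌊1032483·127/10000⌋=13112; principal=153988-13112=140876; balance=1032483-140876=891607
3. interest=⌊891607·127/10000⌋=11323; principal=153988-11323=142665; balance=891607-142665=748942
4. interest=⌊748942·127/10000⌋=9511; principal=153988-9511=144477; balance=748942-144477=604465
5. interest=⌊604465·127/10000⌋=7676; principal=153988-7676=146312; balance=604465-146312=458153
6. interest=⌊458153·127/10000⌋=5818; principal=153988-5818=148170; balance=458153-148170=309983
7. interest=⌊309983·127/10000⌋=3936; principal=153988-3936=150052; balance=309983-150052=159931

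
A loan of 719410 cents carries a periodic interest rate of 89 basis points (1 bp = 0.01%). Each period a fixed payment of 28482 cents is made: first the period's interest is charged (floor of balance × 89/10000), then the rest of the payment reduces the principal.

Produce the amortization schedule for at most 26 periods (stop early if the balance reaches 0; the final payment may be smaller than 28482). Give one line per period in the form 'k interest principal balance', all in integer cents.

1. interest=⌊719410·89/10000⌋=6402; principal=28482-6402=22080; balance=719410-22080=697330
2. interest=⌊697330·89/10000⌋=6206; principal=28482-6206=22276; balance=697330-22276=675054
3. interest=⌊675054·89/10000⌋=6007; principal=28482-6007=22475; balance=675054-22475=652579
4. interest=⌊652579·89/10000⌋=5807; principal=28482-5807=22675; balance=652579-22675=629904
5. interest=⌊629904·89/10000⌋=5606; principal=28482-5606=22876; balance=629904-22876=607028
6. interest=⌊607028·89/10000⌋=5402; principal=28482-5402=23080; balance=607028-23080=583948
7. interest=⌊583948·89/10000⌋=5197; principal=28482-5197=23285; balance=583948-23285=560663
8. interest=⌊560663·89/10000⌋=4989; principal=28482-4989=23493; balance=560663-23493=537170
9. interest=⌊537170·89/10000⌋=4780; principal=28482-4780=23702; balance=537170-23702=513468
10. interest=⌊513468·89/10000⌋=4569; principal=28482-4569=23913; balance=513468-23913=489555
11. interest=⌊489555·89/10000⌋=4357; principal=28482-4357=24125; balance=489555-24125=465430
12. interest=⌊465430·89/10000⌋=4142; principal=28482-4142=24340; balance=465430-24340=441090
13. interest=⌊441090·89/10000⌋=3925; principal=28482-3925=24557; balance=441090-24557=416533
14. interest=⌊416533·89/10000⌋=3707; principal=28482-3707=24775; balance=416533-24775=391758
15. interest=⌊391758·89/10000⌋=3486; principal=28482-3486=24996; balance=391758-24996=366762
16. interest=⌊366762·89/10000⌋=3264; principal=28482-3264=25218; balance=366762-25218=341544
17. interest=⌊341544·89/10000⌋=3039; principal=28482-3039=25443; balance=341544-25443=316101
18. interest=⌊316101·89/10000⌋=2813; principal=28482-2813=25669; balance=316101-25669=290432
19. interest=⌊290432·89/10000⌋=2584; principal=28482-2584=25898; balance=290432-25898=264534
20. interest=⌊264534·89/10000⌋=2354; principal=28482-2354=26128; balance=264534-26128=238406
21. interest=⌊238406·89/10000⌋=2121; principal=28482-2121=26361; balance=238406-26361=212045
22. interest=⌊212045·89/10000⌋=1887; principal=28482-1887=26595; balance=212045-26595=185450
23. interest=⌊185450·89/10000⌋=1650; principal=28482-1650=26832; balance=185450-26832=158618
24. interest=⌊158618·89/10000⌋=1411; principal=28482-1411=27071; balance=158618-27071=131547
25. interest=⌊131547·89/10000⌋=1170; principal=28482-1170=27312; balance=131547-27312=104235
26. interest=⌊104235·89/10000⌋=927; principal=28482-927=27555; balance=104235-27555=76680

1 6402 22080 697330
2 6206 22276 675054
3 6007 22475 652579
4 5807 22675 629904
5 5606 22876 607028
6 5402 23080 583948
7 5197 23285 560663
8 4989 23493 537170
9 4780 23702 513468
10 4569 23913 489555
11 4357 24125 465430
12 4142 24340 441090
13 3925 24557 416533
14 3707 24775 391758
15 3486 24996 366762
16 3264 25218 341544
17 3039 25443 316101
18 2813 25669 290432
19 2584 25898 264534
20 2354 26128 238406
21 2121 26361 212045
22 1887 26595 185450
23 1650 26832 158618
24 1411 27071 131547
25 1170 27312 104235
26 927 27555 76680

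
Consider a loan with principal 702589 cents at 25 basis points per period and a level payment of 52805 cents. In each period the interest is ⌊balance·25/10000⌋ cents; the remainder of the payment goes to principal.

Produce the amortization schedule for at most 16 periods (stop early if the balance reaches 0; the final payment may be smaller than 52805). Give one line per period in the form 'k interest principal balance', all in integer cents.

1 1756 51049 651540
2 1628 51177 600363
3 1500 51305 549058
4 1372 51433 497625
5 1244 51561 446064
6 1115 51690 394374
7 985 51820 342554
8 856 51949 290605
9 726 52079 238526
10 596 52209 186317
11 465 52340 133977
12 334 52471 81506
13 203 52602 28904
14 72 28904 0

1. interest=⌊702589·25/10000⌋=1756; principal=52805-1756=51049; balance=702589-51049=651540
2. interest=⌊651540·25/10000⌋=1628; principal=52805-1628=51177; balance=651540-51177=600363
3. interest=⌊600363·25/10000⌋=1500; principal=52805-1500=51305; balance=600363-51305=549058
4. interest=⌊549058·25/10000⌋=1372; principal=52805-1372=51433; balance=549058-51433=497625
5. interest=⌊497625·25/10000⌋=1244; principal=52805-1244=51561; balance=497625-51561=446064
6. interest=⌊446064·25/10000⌋=1115; principal=52805-1115=51690; balance=446064-51690=394374
7. interest=⌊394374·25/10000⌋=985; principal=52805-985=51820; balance=394374-51820=342554
8. interest=⌊342554·25/10000⌋=856; principal=52805-856=51949; balance=342554-51949=290605
9. interest=⌊290605·25/10000⌋=726; principal=52805-726=52079; balance=290605-52079=238526
10. interest=⌊238526·25/10000⌋=596; principal=52805-596=52209; balance=238526-52209=186317
11. interest=⌊186317·25/10000⌋=465; principal=52805-465=52340; balance=186317-52340=133977
12. interest=⌊133977·25/10000⌋=334; principal=52805-334=52471; balance=133977-52471=81506
13. interest=⌊81506·25/10000⌋=203; principal=52805-203=52602; balance=81506-52602=28904
14. interest=⌊28904·25/10000⌋=72; principal=min(52805-72,28904)=28904; balance=28904-28904=0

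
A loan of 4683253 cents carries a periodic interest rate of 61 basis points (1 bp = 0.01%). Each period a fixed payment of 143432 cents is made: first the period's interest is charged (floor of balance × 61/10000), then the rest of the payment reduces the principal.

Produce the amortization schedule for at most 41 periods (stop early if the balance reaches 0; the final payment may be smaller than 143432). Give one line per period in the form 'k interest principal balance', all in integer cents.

1 28567 114865 4568388
2 27867 115565 4452823
3 27162 116270 4336553
4 26452 116980 4219573
5 25739 117693 4101880
6 25021 118411 3983469
7 24299 119133 3864336
8 23572 119860 3744476
9 22841 120591 3623885
10 22105 121327 3502558
11 21365 122067 3380491
12 20620 122812 3257679
13 19871 123561 3134118
14 19118 124314 3009804
15 18359 125073 2884731
16 17596 125836 2758895
17 16829 126603 2632292
18 16056 127376 2504916
19 15279 128153 2376763
20 14498 128934 2247829
21 13711 129721 2118108
22 12920 130512 1987596
23 12124 131308 1856288
24 11323 132109 1724179
25 10517 132915 1591264
26 9706 133726 1457538
27 8890 134542 1322996
28 8070 135362 1187634
29 7244 136188 1051446
30 6413 137019 914427
31 5578 137854 776573
32 4737 138695 637878
33 3891 139541 498337
34 3039 140393 357944
35 2183 141249 216695
36 1321 142111 74584
37 454 74584 0

1. interest=⌊4683253·61/10000⌋=28567; principal=143432-28567=114865; balance=4683253-114865=4568388
2. interest=⌊4568388·61/10000⌋=27867; principal=143432-27867=115565; balance=4568388-115565=4452823
3. interest=⌊4452823·61/10000⌋=27162; principal=143432-27162=116270; balance=4452823-116270=4336553
4. interest=⌊4336553·61/10000⌋=26452; principal=143432-26452=116980; balance=4336553-116980=4219573
5. interest=⌊4219573·61/10000⌋=25739; principal=143432-25739=117693; balance=4219573-117693=4101880
6. interest=⌊4101880·61/10000⌋=25021; principal=143432-25021=118411; balance=4101880-118411=3983469
7. interest=⌊3983469·61/10000⌋=24299; principal=143432-24299=119133; balance=3983469-119133=3864336
8. interest=⌊3864336·61/10000⌋=23572; principal=143432-23572=119860; balance=3864336-119860=3744476
9. interest=⌊3744476·61/10000⌋=22841; principal=143432-22841=120591; balance=3744476-120591=3623885
10. interest=⌊3623885·61/10000⌋=22105; principal=143432-22105=121327; balance=3623885-121327=3502558
11. interest=⌊3502558·61/10000⌋=21365; principal=143432-21365=122067; balance=3502558-122067=3380491
12. interest=⌊3380491·61/10000⌋=20620; principal=143432-20620=122812; balance=3380491-122812=3257679
13. interest=⌊3257679·61/10000⌋=19871; principal=143432-19871=123561; balance=3257679-123561=3134118
14. interest=⌊3134118·61/10000⌋=19118; principal=143432-19118=124314; balance=3134118-124314=3009804
15. interest=⌊3009804·61/10000⌋=18359; principal=143432-18359=125073; balance=3009804-125073=2884731
16. interest=⌊2884731·61/10000⌋=17596; principal=143432-17596=125836; balance=2884731-125836=2758895
17. interest=⌊2758895·61/10000⌋=16829; principal=143432-16829=126603; balance=2758895-126603=2632292
18. interest=⌊2632292·61/10000⌋=16056; principal=143432-16056=127376; balance=2632292-127376=2504916
19. interest=⌊2504916·61/10000⌋=15279; principal=143432-15279=128153; balance=2504916-128153=2376763
20. interest=⌊2376763·61/10000⌋=14498; principal=143432-14498=128934; balance=2376763-128934=2247829
21. interest=⌊2247829·61/10000⌋=13711; principal=143432-13711=129721; balance=2247829-129721=2118108
22. interest=⌊2118108·61/10000⌋=12920; principal=143432-12920=130512; balance=2118108-130512=1987596
23. interest=⌊1987596·61/10000⌋=12124; principal=143432-12124=131308; balance=1987596-131308=1856288
24. interest=⌊1856288·61/10000⌋=11323; principal=143432-11323=132109; balance=1856288-132109=1724179
25. interest=⌊1724179·61/10000⌋=10517; principal=143432-10517=132915; balance=1724179-132915=1591264
26. interest=⌊1591264·61/10000⌋=9706; principal=143432-9706=133726; balance=1591264-133726=1457538
27. interest=⌊1457538·61/10000⌋=8890; principal=143432-8890=134542; balance=1457538-134542=1322996
28. interest=⌊1322996·61/10000⌋=8070; principal=143432-8070=135362; balance=1322996-135362=1187634
29. interest=⌊1187634·61/10000⌋=7244; principal=143432-7244=136188; balance=1187634-136188=1051446
30. interest=⌊1051446·61/10000⌋=6413; principal=143432-6413=137019; balance=1051446-137019=914427
31. interest=⌊914427·61/10000⌋=5578; principal=143432-5578=137854; balance=914427-137854=776573
32. interest=⌊776573·61/10000⌋=4737; principal=143432-4737=138695; balance=776573-138695=637878
33. interest=⌊637878·61/10000⌋=3891; principal=143432-3891=139541; balance=637878-139541=498337
34. interest=⌊498337·61/10000⌋=3039; principal=143432-3039=140393; balance=498337-140393=357944
35. interest=⌊357944·61/10000⌋=2183; principal=143432-2183=141249; balance=357944-141249=216695
36. interest=⌊216695·61/10000⌋=1321; principal=143432-1321=142111; balance=216695-142111=74584
37. interest=⌊74584·61/10000⌋=454; principal=min(143432-454,74584)=74584; balance=74584-74584=0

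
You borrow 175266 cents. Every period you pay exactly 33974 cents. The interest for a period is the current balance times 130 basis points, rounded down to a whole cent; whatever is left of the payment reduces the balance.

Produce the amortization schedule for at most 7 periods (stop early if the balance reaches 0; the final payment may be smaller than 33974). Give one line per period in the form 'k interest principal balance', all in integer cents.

1. interest=⌊175266·130/10000⌋=2278; principal=33974-2278=31696; balance=175266-31696=143570
2. interest=⌊143570·130/10000⌋=1866; principal=33974-1866=32108; balance=143570-32108=111462
3. interest=⌊111462·130/10000⌋=1449; principal=33974-1449=32525; balance=111462-32525=78937
4. interest=⌊78937·130/10000⌋=1026; principal=33974-1026=32948; balance=78937-32948=45989
5. interest=⌊45989·130/10000⌋=597; principal=33974-597=33377; balance=45989-33377=12612
6. interest=⌊12612·130/10000⌋=163; principal=min(33974-163,12612)=12612; balance=12612-12612=0

1 2278 31696 143570
2 1866 32108 111462
3 1449 32525 78937
4 1026 32948 45989
5 597 33377 12612
6 163 12612 0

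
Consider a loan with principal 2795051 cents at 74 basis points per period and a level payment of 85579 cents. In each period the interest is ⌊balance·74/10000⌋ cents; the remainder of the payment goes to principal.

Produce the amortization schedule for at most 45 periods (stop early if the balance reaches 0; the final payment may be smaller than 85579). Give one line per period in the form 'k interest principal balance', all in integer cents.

1 20683 64896 2730155
2 20203 65376 2664779
3 19719 65860 2598919
4 19232 66347 2532572
5 18741 66838 2465734
6 18246 67333 2398401
7 17748 67831 2330570
8 17246 68333 2262237
9 16740 68839 2193398
10 16231 69348 2124050
11 15717 69862 2054188
12 15200 70379 1983809
13 14680 70899 1912910
14 14155 71424 1841486
15 13626 71953 1769533
16 13094 72485 1697048
17 12558 73021 1624027
18 12017 73562 1550465
19 11473 74106 1476359
20 10925 74654 1401705
21 10372 75207 1326498
22 9816 75763 1250735
23 9255 76324 1174411
24 8690 76889 1097522
25 8121 77458 1020064
26 7548 78031 942033
27 6971 78608 863425
28 6389 79190 784235
29 5803 79776 704459
30 5212 80367 624092
31 4618 80961 543131
32 4019 81560 461571
33 3415 82164 379407
34 2807 82772 296635
35 2195 83384 213251
36 1578 84001 129250
37 956 84623 44627
38 330 44627 0

1. interest=⌊2795051·74/10000⌋=20683; principal=85579-20683=64896; balance=2795051-64896=2730155
2. interest=⌊2730155·74/10000⌋=20203; principal=85579-20203=65376; balance=2730155-65376=2664779
3. interest=⌊2664779·74/10000⌋=19719; principal=85579-19719=65860; balance=2664779-65860=2598919
4. interest=⌊2598919·74/10000⌋=19232; principal=85579-19232=66347; balance=2598919-66347=2532572
5. interest=⌊2532572·74/10000⌋=18741; principal=85579-18741=66838; balance=2532572-66838=2465734
6. interest=⌊2465734·74/10000⌋=18246; principal=85579-18246=67333; balance=2465734-67333=2398401
7. interest=⌊2398401·74/10000⌋=17748; principal=85579-17748=67831; balance=2398401-67831=2330570
8. interest=⌊2330570·74/10000⌋=17246; principal=85579-17246=68333; balance=2330570-68333=2262237
9. interest=⌊2262237·74/10000⌋=16740; principal=85579-16740=68839; balance=2262237-68839=2193398
10. interest=⌊2193398·74/10000⌋=16231; principal=85579-16231=69348; balance=2193398-69348=2124050
11. interest=⌊2124050·74/10000⌋=15717; principal=85579-15717=69862; balance=2124050-69862=2054188
12. interest=⌊2054188·74/10000⌋=15200; principal=85579-15200=70379; balance=2054188-70379=1983809
13. interest=⌊1983809·74/10000⌋=14680; principal=85579-14680=70899; balance=1983809-70899=1912910
14. interest=⌊1912910·74/10000⌋=14155; principal=85579-14155=71424; balance=1912910-71424=1841486
15. interest=⌊1841486·74/10000⌋=13626; principal=85579-13626=71953; balance=1841486-71953=1769533
16. interest=⌊1769533·74/10000⌋=13094; principal=85579-13094=72485; balance=1769533-72485=1697048
17. interest=⌊1697048·74/10000⌋=12558; principal=85579-12558=73021; balance=1697048-73021=1624027
18. interest=⌊1624027·74/10000⌋=12017; principal=85579-12017=73562; balance=1624027-73562=1550465
19. interest=⌊1550465·74/10000⌋=11473; principal=85579-11473=74106; balance=1550465-74106=1476359
20. interest=⌊1476359·74/10000⌋=10925; principal=85579-10925=74654; balance=1476359-74654=1401705
21. interest=⌊1401705·74/10000⌋=10372; principal=85579-10372=75207; balance=1401705-75207=1326498
22. interest=⌊1326498·74/10000⌋=9816; principal=85579-9816=75763; balance=1326498-75763=1250735
23. interest=⌊1250735·74/10000⌋=9255; principal=85579-9255=76324; balance=1250735-76324=1174411
24. interest=⌊1174411·74/10000⌋=8690; principal=85579-8690=76889; balance=1174411-76889=1097522
25. interest=⌊1097522·74/10000⌋=8121; principal=85579-8121=77458; balance=1097522-77458=1020064
26. interest=⌊1020064·74/10000⌋=7548; principal=85579-7548=78031; balance=1020064-78031=942033
27. interest=⌊942033·74/10000⌋=6971; principal=85579-6971=78608; balance=942033-78608=863425
28. interest=⌊863425·74/10000⌋=6389; principal=85579-6389=79190; balance=863425-79190=784235
29. interest=⌊784235·74/10000⌋=5803; principal=85579-5803=79776; balance=784235-79776=704459
30. interest=⌊704459·74/10000⌋=5212; principal=85579-5212=80367; balance=704459-80367=624092
31. interest=⌊624092·74/10000⌋=4618; principal=85579-4618=80961; balance=624092-80961=543131
32. interest=⌊543131·74/10000⌋=4019; principal=85579-4019=81560; balance=543131-81560=461571
33. interest=⌊461571·74/10000⌋=3415; principal=85579-3415=82164; balance=461571-82164=379407
34. interest=⌊379407·74/10000⌋=2807; principal=85579-2807=82772; balance=379407-82772=296635
35. interest=⌊296635·74/10000⌋=2195; principal=85579-2195=83384; balance=296635-83384=213251
36. interest=⌊213251·74/10000⌋=1578; principal=85579-1578=84001; balance=213251-84001=129250
37. interest=⌊129250·74/10000⌋=956; principal=85579-956=84623; balance=129250-84623=44627
38. interest=⌊44627·74/10000⌋=330; principal=min(85579-330,44627)=44627; balance=44627-44627=0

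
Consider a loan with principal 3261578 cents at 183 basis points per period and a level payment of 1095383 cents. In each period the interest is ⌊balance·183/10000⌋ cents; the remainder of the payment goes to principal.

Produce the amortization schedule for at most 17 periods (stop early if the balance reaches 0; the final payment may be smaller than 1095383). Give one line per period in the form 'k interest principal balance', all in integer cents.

1. interest=⌊3261578·183/10000⌋=59686; principal=1095383-59686=1035697; balance=3261578-1035697=2225881
2. interest=⌊2225881·183/10000⌋=40733; principal=1095383-40733=1054650; balance=2225881-1054650=1171231
3. interest=⌊1171231·183/10000⌋=21433; principal=1095383-21433=1073950; balance=1171231-1073950=97281
4. interest=⌊97281·183/10000⌋=1780; principal=min(1095383-1780,97281)=97281; balance=97281-97281=0

1 59686 1035697 2225881
2 40733 1054650 1171231
3 21433 1073950 97281
4 1780 97281 0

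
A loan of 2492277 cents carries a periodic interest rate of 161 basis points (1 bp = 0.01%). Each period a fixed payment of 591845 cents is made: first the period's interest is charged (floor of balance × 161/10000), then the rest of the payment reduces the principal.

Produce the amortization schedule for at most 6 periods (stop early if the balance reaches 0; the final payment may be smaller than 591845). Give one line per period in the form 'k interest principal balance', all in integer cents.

1 40125 551720 1940557
2 31242 560603 1379954
3 22217 569628 810326
4 13046 578799 231527
5 3727 231527 0

1. interest=⌊2492277·161/10000⌋=40125; principal=591845-40125=551720; balance=2492277-551720=1940557
2. interest=⌊1940557·161/10000⌋=31242; principal=591845-31242=560603; balance=1940557-560603=1379954
3. interest=⌊1379954·161/10000⌋=22217; principal=591845-22217=569628; balance=1379954-569628=810326
4. interest=⌊810326·161/10000⌋=13046; principal=591845-13046=578799; balance=810326-578799=231527
5. interest=⌊231527·161/10000⌋=3727; principal=min(591845-3727,231527)=231527; balance=231527-231527=0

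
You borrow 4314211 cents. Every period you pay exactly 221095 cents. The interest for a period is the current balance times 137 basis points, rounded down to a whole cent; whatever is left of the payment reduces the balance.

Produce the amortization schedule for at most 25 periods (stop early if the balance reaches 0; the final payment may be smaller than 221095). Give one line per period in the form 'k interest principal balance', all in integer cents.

1 59104 161991 4152220
2 56885 164210 3988010
3 54635 166460 3821550
4 52355 168740 3652810
5 50043 171052 3481758
6 47700 173395 3308363
7 45324 175771 3132592
8 42916 178179 2954413
9 40475 180620 2773793
10 38000 183095 2590698
11 35492 185603 2405095
12 32949 188146 2216949
13 30372 190723 2026226
14 27759 193336 1832890
15 25110 195985 1636905
16 22425 198670 1438235
17 19703 201392 1236843
18 16944 204151 1032692
19 14147 206948 825744
20 11312 209783 615961
21 8438 212657 403304
22 5525 215570 187734
23 2571 187734 0

1. interest=⌊4314211·137/10000⌋=59104; principal=221095-59104=161991; balance=4314211-161991=4152220
2. interest=⌊4152220·137/10000⌋=56885; principal=221095-56885=164210; balance=4152220-164210=3988010
3. interest=⌊3988010·137/10000⌋=54635; principal=221095-54635=166460; balance=3988010-166460=3821550
4. interest=⌊3821550·137/10000⌋=52355; principal=221095-52355=168740; balance=3821550-168740=3652810
5. interest=⌊3652810·137/10000⌋=50043; principal=221095-50043=171052; balance=3652810-171052=3481758
6. interest=⌊3481758·137/10000⌋=47700; principal=221095-47700=173395; balance=3481758-173395=3308363
7. interest=⌊3308363·137/10000⌋=45324; principal=221095-45324=175771; balance=3308363-175771=3132592
8. interest=⌊3132592·137/10000⌋=42916; principal=221095-42916=178179; balance=3132592-178179=2954413
9. interest=⌊2954413·137/10000⌋=40475; principal=221095-40475=180620; balance=2954413-180620=2773793
10. interest=⌊2773793·137/10000⌋=38000; principal=221095-38000=183095; balance=2773793-183095=2590698
11. interest=⌊2590698·137/10000⌋=35492; principal=221095-35492=185603; balance=2590698-185603=2405095
12. interest=⌊2405095·137/10000⌋=32949; principal=221095-32949=188146; balance=2405095-188146=2216949
13. interest=⌊2216949·137/10000⌋=30372; principal=221095-30372=190723; balance=2216949-190723=2026226
14. interest=⌊2026226·137/10000⌋=27759; principal=221095-27759=193336; balance=2026226-193336=1832890
15. interest=⌊1832890·137/10000⌋=25110; principal=221095-25110=195985; balance=1832890-195985=1636905
16. interest=⌊1636905·137/10000⌋=22425; principal=221095-22425=198670; balance=1636905-198670=1438235
17. interest=⌊1438235·137/10000⌋=19703; principal=221095-19703=201392; balance=1438235-201392=1236843
18. interest=⌊1236843·137/10000⌋=16944; principal=221095-16944=204151; balance=1236843-204151=1032692
19. interest=⌊1032692·137/10000⌋=14147; principal=221095-14147=206948; balance=1032692-206948=825744
20. interest=⌊825744·137/10000⌋=11312; principal=221095-11312=209783; balance=825744-209783=615961
21. interest=⌊615961·137/10000⌋=8438; principal=221095-8438=212657; balance=615961-212657=403304
22. interest=⌊403304·137/10000⌋=5525; principal=221095-5525=215570; balance=403304-215570=187734
23. interest=⌊187734·137/10000⌋=2571; principal=min(221095-2571,187734)=187734; balance=187734-187734=0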